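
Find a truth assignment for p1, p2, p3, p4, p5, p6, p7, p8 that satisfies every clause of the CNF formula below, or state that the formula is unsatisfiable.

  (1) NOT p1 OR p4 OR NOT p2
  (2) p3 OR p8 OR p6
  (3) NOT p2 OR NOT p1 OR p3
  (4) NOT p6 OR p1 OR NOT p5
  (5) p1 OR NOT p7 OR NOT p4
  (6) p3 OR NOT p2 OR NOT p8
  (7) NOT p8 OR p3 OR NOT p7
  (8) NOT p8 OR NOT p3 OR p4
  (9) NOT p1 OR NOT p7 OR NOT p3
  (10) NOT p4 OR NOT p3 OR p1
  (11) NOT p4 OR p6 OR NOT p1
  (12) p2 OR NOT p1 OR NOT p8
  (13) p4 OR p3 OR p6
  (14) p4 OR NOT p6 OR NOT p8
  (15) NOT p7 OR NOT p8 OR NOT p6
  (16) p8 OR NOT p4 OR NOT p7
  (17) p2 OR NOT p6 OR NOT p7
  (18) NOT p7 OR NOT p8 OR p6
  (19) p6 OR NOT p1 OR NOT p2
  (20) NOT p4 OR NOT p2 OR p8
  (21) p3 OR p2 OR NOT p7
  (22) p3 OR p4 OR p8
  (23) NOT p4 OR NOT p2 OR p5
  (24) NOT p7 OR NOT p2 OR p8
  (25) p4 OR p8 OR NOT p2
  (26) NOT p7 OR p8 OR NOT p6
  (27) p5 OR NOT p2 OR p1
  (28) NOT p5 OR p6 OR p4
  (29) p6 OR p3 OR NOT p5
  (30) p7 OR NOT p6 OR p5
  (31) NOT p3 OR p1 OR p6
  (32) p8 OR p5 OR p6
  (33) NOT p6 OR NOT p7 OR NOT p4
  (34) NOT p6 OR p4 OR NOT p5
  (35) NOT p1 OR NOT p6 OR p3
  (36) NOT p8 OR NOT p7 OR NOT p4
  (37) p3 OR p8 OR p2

p1 ↦ true,  p2 ↦ true,  p3 ↦ true,  p4 ↦ true,  p5 ↦ true,  p6 ↦ true,  p7 ↦ false,  p8 ↦ true

Try p1 = true.
Try p4 = true.
The clause (p6) is unit, so p6 = true.
The clause (NOT p7) is unit, so p7 = false.
The clause (p5) is unit, so p5 = true.
The clause (p3) is unit, so p3 = true.
Try p2 = true.
The clause (p8) is unit, so p8 = true.
This assignment satisfies each clause.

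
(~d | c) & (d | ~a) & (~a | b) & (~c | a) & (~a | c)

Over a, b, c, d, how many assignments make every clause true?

3

There are 2^4 = 16 truth assignments over (a, b, c, d).
Check each against the 5 clauses (columns in the order a, b, c, d):
  F F F F  ✓ satisfies all
  F F F T  ✗ fails (~d | c)
  F F T F  ✗ fails (~c | a)
  F F T T  ✗ fails (~c | a)
  F T F F  ✓ satisfies all
  F T F T  ✗ fails (~d | c)
  F T T F  ✗ fails (~c | a)
  F T T T  ✗ fails (~c | a)
  T F F F  ✗ fails (d | ~a)
  T F F T  ✗ fails (~d | c)
  T F T F  ✗ fails (d | ~a)
  T F T T  ✗ fails (~a | b)
  T T F F  ✗ fails (d | ~a)
  T T F T  ✗ fails (~d | c)
  T T T F  ✗ fails (d | ~a)
  T T T T  ✓ satisfies all
3 of the 16 rows are models.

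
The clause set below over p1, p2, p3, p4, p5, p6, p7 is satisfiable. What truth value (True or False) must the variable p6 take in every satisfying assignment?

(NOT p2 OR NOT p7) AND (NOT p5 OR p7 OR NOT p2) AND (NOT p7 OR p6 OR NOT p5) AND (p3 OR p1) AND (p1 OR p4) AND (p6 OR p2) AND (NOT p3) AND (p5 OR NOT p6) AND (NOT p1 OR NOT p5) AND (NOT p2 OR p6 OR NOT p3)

Suppose p6 = true.
(NOT p3) alone gives p3 = false.
(p1) alone gives p1 = true.
(p5) alone gives p5 = true.
That conflicts with the unit clause (NOT p5).
So every satisfying assignment has p6 = False.

False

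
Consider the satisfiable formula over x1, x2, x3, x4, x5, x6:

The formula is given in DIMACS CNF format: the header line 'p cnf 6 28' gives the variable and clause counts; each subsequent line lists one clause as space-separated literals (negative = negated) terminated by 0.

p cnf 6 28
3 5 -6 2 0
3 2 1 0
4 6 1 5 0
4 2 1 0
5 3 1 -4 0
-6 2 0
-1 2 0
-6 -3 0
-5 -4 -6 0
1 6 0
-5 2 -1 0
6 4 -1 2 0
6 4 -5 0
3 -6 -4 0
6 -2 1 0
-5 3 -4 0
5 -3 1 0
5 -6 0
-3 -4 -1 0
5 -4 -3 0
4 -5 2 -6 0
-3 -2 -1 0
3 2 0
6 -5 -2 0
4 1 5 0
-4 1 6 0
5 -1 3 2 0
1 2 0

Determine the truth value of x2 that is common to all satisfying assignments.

True

Suppose x2 = False.
From the singleton clause (¬x6), x6 = False.
From the singleton clause (¬x1), x1 = False.
That conflicts with the unit clause (x1).
So every satisfying assignment has x2 = True.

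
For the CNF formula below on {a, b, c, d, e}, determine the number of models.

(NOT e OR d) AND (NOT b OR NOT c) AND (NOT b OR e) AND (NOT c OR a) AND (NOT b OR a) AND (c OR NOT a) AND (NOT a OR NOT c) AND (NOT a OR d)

There are 2^5 = 32 truth assignments over (a, b, c, d, e).
Split on c. With c = true, the clauses containing c are satisfied and NOT c drops from the rest; 0 of the 2^4 = 16 assignments to the other variables satisfy what remains.
With c = false, by the same count on the reduced clause set, 3 assignments work.
(One model: a=F, b=F, c=F, d=F, e=F.)
Total: 0 + 3 = 3.

3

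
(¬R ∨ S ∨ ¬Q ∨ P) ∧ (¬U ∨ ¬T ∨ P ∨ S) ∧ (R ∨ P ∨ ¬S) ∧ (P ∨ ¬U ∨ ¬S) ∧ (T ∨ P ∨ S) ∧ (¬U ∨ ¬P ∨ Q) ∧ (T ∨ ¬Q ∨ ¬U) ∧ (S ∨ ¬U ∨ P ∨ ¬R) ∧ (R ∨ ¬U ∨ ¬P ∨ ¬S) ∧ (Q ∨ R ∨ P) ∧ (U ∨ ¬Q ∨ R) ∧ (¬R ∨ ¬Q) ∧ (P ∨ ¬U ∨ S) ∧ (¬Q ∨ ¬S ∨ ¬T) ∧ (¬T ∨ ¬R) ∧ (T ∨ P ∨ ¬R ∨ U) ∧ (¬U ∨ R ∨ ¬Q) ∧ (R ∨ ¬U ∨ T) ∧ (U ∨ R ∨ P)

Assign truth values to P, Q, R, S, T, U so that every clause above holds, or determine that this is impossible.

Case R = False:
Case P = True:
Case U = False:
From the singleton clause (¬Q), Q = False.
All clauses hold; S, T can take either value.

P ↦ True, Q ↦ False, R ↦ False, S ↦ False, T ↦ True, U ↦ False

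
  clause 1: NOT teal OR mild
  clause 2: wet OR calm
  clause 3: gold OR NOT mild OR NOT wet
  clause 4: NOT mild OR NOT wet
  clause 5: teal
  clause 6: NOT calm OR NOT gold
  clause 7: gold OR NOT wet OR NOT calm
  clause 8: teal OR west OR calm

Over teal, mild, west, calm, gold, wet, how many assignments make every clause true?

2

There are 2^6 = 64 truth assignments over (teal, mild, west, calm, gold, wet).
Split on wet. With wet = true, the clauses containing wet are satisfied and NOT wet drops from the rest; 0 of the 2^5 = 32 assignments to the other variables satisfy what remains.
With wet = false, by the same count on the reduced clause set, 2 assignments work.
(One model: teal=T, mild=T, west=F, calm=T, gold=F, wet=F.)
Total: 0 + 2 = 2.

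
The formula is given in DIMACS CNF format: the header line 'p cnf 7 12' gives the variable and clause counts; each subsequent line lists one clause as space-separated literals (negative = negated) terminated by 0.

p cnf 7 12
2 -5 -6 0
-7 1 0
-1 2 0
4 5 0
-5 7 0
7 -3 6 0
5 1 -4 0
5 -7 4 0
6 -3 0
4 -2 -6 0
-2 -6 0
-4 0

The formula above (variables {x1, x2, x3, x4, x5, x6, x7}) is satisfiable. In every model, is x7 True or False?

True

Suppose x7 = False.
From the singleton clause (¬x5), x5 = False.
From the singleton clause (x4), x4 = True.
But (¬x4) is also a unit clause — contradiction.
So every satisfying assignment has x7 = True.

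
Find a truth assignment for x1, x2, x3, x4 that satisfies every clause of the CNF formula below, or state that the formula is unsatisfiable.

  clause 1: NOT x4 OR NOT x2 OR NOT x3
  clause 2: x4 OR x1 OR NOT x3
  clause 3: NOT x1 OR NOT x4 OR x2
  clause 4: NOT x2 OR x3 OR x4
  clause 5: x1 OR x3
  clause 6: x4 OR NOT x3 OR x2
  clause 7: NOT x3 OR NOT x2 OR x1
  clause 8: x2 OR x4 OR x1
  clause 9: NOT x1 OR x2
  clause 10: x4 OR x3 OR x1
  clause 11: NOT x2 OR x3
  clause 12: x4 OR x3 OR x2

Try x1 = true.
From the singleton clause (x2), x2 = true.
From the singleton clause (x3), x3 = true.
From the singleton clause (NOT x4), x4 = false.
This assignment satisfies each clause.

x1 ↦ true,  x2 ↦ true,  x3 ↦ true,  x4 ↦ false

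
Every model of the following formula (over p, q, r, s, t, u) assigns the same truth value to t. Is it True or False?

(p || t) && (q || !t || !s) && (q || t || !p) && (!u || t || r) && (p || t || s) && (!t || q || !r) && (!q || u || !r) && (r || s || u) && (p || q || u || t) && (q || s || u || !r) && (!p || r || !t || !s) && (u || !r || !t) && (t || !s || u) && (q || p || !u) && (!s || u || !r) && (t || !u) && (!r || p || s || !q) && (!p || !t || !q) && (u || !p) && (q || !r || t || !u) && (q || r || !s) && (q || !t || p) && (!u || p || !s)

Suppose t = false.
(p) alone gives p = true.
(q) alone gives q = true.
(!u) alone gives u = false.
That conflicts with the unit clause (u).
So every satisfying assignment has t = True.

True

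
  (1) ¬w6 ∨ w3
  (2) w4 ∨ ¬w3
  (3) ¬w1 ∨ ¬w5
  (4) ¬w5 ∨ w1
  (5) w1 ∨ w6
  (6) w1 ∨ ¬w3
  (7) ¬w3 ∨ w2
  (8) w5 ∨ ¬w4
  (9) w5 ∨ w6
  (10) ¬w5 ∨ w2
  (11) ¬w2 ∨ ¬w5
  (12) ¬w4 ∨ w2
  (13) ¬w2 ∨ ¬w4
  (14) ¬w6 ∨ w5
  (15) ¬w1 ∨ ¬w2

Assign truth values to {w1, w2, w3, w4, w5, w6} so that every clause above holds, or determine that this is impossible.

Case w6 = False:
From the singleton clause (w1), w1 = True.
From the singleton clause (¬w5), w5 = False.
But (w5) is also a unit clause — contradiction.
Backtrack on w6: now try w6 = True.
From the singleton clause (w3), w3 = True.
From the singleton clause (w4), w4 = True.
From the singleton clause (w1), w1 = True.
From the singleton clause (¬w5), w5 = False.
But (w5) is also a unit clause — contradiction.
Both values of w6 lead to a conflict.

UNSATISFIABLE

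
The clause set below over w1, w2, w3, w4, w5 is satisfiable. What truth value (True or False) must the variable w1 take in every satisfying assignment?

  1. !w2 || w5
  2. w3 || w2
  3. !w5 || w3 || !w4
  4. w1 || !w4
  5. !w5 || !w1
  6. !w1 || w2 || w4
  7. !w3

False

Suppose w1 = true.
The clause (!w5) is unit, so w5 = false.
The clause (!w2) is unit, so w2 = false.
The clause (w3) is unit, so w3 = true.
Now (!w3) is unsatisfied and unit — conflict.
So every satisfying assignment has w1 = False.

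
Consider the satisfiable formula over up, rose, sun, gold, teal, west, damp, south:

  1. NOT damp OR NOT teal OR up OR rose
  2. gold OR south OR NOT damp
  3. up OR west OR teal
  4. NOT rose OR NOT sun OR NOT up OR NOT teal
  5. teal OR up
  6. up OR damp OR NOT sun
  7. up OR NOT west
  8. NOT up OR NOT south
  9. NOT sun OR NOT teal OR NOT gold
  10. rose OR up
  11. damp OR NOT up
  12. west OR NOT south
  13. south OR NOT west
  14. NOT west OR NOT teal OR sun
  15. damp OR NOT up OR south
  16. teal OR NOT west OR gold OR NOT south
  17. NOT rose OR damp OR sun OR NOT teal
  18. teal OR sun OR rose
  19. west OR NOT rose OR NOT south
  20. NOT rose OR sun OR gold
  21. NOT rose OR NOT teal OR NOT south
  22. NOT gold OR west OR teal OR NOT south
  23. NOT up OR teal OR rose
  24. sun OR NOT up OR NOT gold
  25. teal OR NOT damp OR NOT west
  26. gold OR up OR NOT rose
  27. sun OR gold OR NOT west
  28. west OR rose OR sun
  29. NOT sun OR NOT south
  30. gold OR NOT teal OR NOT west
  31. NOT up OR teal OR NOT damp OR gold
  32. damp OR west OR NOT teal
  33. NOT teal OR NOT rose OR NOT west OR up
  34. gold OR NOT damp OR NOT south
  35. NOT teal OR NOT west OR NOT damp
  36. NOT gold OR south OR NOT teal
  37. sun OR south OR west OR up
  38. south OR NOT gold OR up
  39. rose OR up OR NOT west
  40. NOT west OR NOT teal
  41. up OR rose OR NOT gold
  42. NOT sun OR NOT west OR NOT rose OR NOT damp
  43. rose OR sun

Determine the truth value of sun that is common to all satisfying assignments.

Suppose sun = false.
From the singleton clause (rose), rose = true.
From the singleton clause (gold), gold = true.
From the singleton clause (NOT up), up = false.
From the singleton clause (teal), teal = true.
From the singleton clause (NOT west), west = false.
From the singleton clause (NOT south), south = false.
But (south) is also a unit clause — contradiction.
So every satisfying assignment has sun = True.

True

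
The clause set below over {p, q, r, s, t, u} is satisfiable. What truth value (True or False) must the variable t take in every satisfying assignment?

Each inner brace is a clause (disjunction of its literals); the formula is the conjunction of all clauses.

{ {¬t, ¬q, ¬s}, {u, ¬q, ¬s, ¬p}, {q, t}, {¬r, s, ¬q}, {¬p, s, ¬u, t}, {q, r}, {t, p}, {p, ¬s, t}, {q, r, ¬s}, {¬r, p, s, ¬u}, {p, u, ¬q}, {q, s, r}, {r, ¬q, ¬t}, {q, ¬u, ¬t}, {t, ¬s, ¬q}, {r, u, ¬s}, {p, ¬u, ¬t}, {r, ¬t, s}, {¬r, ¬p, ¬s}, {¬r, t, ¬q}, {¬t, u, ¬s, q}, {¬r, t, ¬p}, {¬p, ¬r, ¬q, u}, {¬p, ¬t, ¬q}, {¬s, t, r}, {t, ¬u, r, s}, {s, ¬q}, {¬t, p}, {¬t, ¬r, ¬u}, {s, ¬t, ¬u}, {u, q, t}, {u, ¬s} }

Suppose t = False.
From the singleton clause (q), q = True.
From the singleton clause (p), p = True.
From the singleton clause (¬s), s = False.
Now (s) is unsatisfied and unit — conflict.
So every satisfying assignment has t = True.

True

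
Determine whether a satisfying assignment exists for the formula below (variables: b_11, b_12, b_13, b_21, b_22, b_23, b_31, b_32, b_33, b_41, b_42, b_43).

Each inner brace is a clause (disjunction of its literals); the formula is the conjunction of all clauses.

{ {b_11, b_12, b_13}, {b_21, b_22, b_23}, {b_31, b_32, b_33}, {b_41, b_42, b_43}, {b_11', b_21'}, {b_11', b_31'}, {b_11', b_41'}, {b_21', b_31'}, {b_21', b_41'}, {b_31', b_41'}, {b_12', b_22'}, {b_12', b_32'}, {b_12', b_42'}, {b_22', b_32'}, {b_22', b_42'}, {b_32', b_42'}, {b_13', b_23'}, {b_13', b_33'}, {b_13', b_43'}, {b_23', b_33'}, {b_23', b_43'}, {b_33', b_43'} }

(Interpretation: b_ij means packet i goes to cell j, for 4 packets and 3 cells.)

Unsatisfiable

Try b_11 = 0.
Try b_12 = 1.
From the singleton clause (b_22'), b_22 = 0.
From the singleton clause (b_32'), b_32 = 0.
From the singleton clause (b_42'), b_42 = 0.
Try b_21 = 1.
From the singleton clause (b_31'), b_31 = 0.
From the singleton clause (b_33), b_33 = 1.
From the singleton clause (b_41'), b_41 = 0.
From the singleton clause (b_43), b_43 = 1.
Now (b_43') is unsatisfied and unit — conflict.
Backtrack on b_21: now try b_21 = 0.
From the singleton clause (b_23), b_23 = 1.
From the singleton clause (b_13'), b_13 = 0.
From the singleton clause (b_33'), b_33 = 0.
From the singleton clause (b_31), b_31 = 1.
From the singleton clause (b_41'), b_41 = 0.
From the singleton clause (b_43), b_43 = 1.
Now (b_43') is unsatisfied and unit — conflict.
Both values of b_21 lead to a conflict.
Backtrack on b_12: now try b_12 = 0.
From the singleton clause (b_13), b_13 = 1.
From the singleton clause (b_23'), b_23 = 0.
From the singleton clause (b_33'), b_33 = 0.
From the singleton clause (b_43'), b_43 = 0.
Try b_21 = 1.
From the singleton clause (b_31'), b_31 = 0.
From the singleton clause (b_32), b_32 = 1.
From the singleton clause (b_41'), b_41 = 0.
From the singleton clause (b_42), b_42 = 1.
Now (b_42') is unsatisfied and unit — conflict.
Backtrack on b_21: now try b_21 = 0.
From the singleton clause (b_22), b_22 = 1.
From the singleton clause (b_32'), b_32 = 0.
From the singleton clause (b_31), b_31 = 1.
From the singleton clause (b_41'), b_41 = 0.
From the singleton clause (b_42), b_42 = 1.
Now (b_42') is unsatisfied and unit — conflict.
Both values of b_21 lead to a conflict.
Both values of b_12 lead to a conflict.
Backtrack on b_11: now try b_11 = 1.
From the singleton clause (b_21'), b_21 = 0.
From the singleton clause (b_31'), b_31 = 0.
From the singleton clause (b_41'), b_41 = 0.
Try b_22 = 1.
From the singleton clause (b_12'), b_12 = 0.
From the singleton clause (b_32'), b_32 = 0.
From the singleton clause (b_33), b_33 = 1.
From the singleton clause (b_42'), b_42 = 0.
From the singleton clause (b_43), b_43 = 1.
Now (b_43') is unsatisfied and unit — conflict.
Backtrack on b_22: now try b_22 = 0.
From the singleton clause (b_23), b_23 = 1.
From the singleton clause (b_13'), b_13 = 0.
From the singleton clause (b_33'), b_33 = 0.
From the singleton clause (b_32), b_32 = 1.
From the singleton clause (b_12'), b_12 = 0.
From the singleton clause (b_42'), b_42 = 0.
From the singleton clause (b_43), b_43 = 1.
Now (b_43') is unsatisfied and unit — conflict.
Both values of b_22 lead to a conflict.
Both values of b_11 lead to a conflict.
No assignment satisfies every clause.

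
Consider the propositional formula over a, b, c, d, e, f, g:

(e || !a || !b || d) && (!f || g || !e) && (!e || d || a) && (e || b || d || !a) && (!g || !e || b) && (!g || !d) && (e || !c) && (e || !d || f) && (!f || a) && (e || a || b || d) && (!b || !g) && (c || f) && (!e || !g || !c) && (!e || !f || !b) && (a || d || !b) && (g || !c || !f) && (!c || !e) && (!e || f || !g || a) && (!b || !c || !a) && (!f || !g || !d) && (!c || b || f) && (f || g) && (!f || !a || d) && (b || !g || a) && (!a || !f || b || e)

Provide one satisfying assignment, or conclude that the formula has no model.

Branch on g: set g = false.
From the singleton clause (f), f = true.
From the singleton clause (!e), e = false.
From the singleton clause (!c), c = false.
From the singleton clause (a), a = true.
From the singleton clause (d), d = true.
From the singleton clause (b), b = true.
All clauses are satisfied.

a=true; b=true; c=false; d=true; e=false; f=true; g=false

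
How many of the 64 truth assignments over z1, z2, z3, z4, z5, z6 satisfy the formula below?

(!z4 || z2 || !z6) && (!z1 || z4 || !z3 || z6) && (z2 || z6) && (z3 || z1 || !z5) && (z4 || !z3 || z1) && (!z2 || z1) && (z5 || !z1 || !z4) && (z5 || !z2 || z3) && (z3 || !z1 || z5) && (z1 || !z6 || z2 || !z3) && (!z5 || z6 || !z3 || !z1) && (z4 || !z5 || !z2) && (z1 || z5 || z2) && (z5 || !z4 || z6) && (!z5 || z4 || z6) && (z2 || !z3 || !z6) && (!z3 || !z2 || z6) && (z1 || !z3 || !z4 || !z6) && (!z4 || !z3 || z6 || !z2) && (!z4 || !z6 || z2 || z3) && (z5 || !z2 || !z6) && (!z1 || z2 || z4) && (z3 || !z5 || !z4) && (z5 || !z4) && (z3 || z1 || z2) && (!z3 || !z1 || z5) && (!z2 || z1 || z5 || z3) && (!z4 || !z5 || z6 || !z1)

There are 2^6 = 64 truth assignments over (z1, z2, z3, z4, z5, z6).
Split on z5. With z5 = true, the clauses containing z5 are satisfied and !z5 drops from the rest; 1 of the 2^5 = 32 assignments to the other variables satisfy what remains.
With z5 = false, by the same count on the reduced clause set, 0 assignments work.
Total: 1 + 0 = 1.

1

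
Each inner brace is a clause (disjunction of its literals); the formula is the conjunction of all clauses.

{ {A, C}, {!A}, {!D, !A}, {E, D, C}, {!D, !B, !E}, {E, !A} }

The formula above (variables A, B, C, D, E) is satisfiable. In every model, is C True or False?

Suppose C = false.
Unit clause (A) forces A = true.
Now (!A) is unsatisfied and unit — conflict.
So every satisfying assignment has C = True.

True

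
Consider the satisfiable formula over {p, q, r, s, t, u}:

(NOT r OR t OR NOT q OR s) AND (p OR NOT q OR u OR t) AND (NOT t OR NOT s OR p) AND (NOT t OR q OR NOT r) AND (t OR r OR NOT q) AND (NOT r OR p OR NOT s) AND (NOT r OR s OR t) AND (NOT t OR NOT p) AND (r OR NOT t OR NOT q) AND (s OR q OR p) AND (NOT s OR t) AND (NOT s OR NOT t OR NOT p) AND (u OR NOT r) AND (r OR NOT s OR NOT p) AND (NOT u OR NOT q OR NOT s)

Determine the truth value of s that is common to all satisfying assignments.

Suppose s = true.
(t) alone gives t = true.
(p) alone gives p = true.
That conflicts with the unit clause (NOT p).
So every satisfying assignment has s = False.

False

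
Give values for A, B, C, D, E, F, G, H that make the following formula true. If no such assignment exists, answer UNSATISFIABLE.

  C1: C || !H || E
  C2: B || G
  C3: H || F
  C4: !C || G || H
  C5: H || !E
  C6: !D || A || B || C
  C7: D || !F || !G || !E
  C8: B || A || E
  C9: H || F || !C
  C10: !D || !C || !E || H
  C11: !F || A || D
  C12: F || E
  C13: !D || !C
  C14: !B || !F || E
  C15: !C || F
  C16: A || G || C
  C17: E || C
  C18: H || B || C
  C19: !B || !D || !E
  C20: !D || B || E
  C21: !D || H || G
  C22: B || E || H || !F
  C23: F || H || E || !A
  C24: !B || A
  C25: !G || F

A ↦ true; B ↦ false; C ↦ false; D ↦ true; E ↦ true; F ↦ true; G ↦ true; H ↦ true

Suppose B = false.
Unit clause (G) forces G = true.
Unit clause (F) forces F = true.
Suppose H = true.
Suppose C = false.
Unit clause (E) forces E = true.
Unit clause (D) forces D = true.
Unit clause (A) forces A = true.
All clauses are satisfied.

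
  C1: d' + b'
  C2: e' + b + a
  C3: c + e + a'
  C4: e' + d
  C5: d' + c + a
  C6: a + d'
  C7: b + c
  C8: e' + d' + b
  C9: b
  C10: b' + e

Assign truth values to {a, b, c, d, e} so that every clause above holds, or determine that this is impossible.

Unit clause (b) forces b = 1.
Unit clause (d') forces d = 0.
Unit clause (e') forces e = 0.
Now (e) is unsatisfied and unit — conflict.

UNSATISFIABLE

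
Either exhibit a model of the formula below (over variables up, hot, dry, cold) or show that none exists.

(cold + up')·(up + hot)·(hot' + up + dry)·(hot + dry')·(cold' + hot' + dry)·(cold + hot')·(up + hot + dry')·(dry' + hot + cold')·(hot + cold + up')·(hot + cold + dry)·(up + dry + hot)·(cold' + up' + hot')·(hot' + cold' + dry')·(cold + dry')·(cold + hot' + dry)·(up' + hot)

UNSATISFIABLE

Case cold = 1:
Case up = 1:
The clause (hot') is unit, so hot = 0.
But (hot) is also a unit clause — contradiction.
Backtrack on up: now try up = 0.
The clause (hot) is unit, so hot = 1.
The clause (dry) is unit, so dry = 1.
But (dry') is also a unit clause — contradiction.
Neither up = 1 nor up = 0 works.
Backtrack on cold: now try cold = 0.
The clause (up') is unit, so up = 0.
The clause (hot) is unit, so hot = 1.
But (hot') is also a unit clause — contradiction.
Neither cold = 1 nor cold = 0 works.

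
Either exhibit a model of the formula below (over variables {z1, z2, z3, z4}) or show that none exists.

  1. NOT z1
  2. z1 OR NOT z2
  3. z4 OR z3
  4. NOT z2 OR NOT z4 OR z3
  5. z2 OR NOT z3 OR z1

z1 ↦ false, z2 ↦ false, z3 ↦ false, z4 ↦ true

From the singleton clause (NOT z1), z1 = false.
From the singleton clause (NOT z2), z2 = false.
From the singleton clause (NOT z3), z3 = false.
From the singleton clause (z4), z4 = true.
This assignment satisfies each clause.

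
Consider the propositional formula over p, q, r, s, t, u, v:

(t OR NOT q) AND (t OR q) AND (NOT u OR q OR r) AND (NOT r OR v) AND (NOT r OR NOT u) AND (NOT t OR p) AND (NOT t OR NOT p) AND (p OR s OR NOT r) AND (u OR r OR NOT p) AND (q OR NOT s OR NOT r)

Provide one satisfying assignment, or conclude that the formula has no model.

Try t = true.
(p) alone gives p = true.
But (NOT p) is also a unit clause — contradiction.
That branch fails; take t = false instead.
(NOT q) alone gives q = false.
But (q) is also a unit clause — contradiction.
Neither t = true nor t = false works.

UNSATISFIABLE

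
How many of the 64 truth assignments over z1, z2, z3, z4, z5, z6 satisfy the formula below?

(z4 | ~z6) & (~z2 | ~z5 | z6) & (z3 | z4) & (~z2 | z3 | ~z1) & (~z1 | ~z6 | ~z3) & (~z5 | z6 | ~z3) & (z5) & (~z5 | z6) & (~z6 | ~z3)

There are 2^6 = 64 truth assignments over (z1, z2, z3, z4, z5, z6).
Split on z1. With z1 = 1, the clauses containing z1 are satisfied and ~z1 drops from the rest; 1 of the 2^5 = 32 assignments to the other variables satisfy what remains.
With z1 = 0, by the same count on the reduced clause set, 2 assignments work.
(One model: z1=F, z2=F, z3=F, z4=T, z5=T, z6=T.)
Total: 1 + 2 = 3.

3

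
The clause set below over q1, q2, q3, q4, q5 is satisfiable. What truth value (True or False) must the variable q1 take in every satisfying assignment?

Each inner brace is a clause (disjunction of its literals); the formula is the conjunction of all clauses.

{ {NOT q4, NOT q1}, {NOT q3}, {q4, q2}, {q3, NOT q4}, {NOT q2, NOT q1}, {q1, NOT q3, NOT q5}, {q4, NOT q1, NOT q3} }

Suppose q1 = true.
Unit clause (NOT q4) forces q4 = false.
Unit clause (NOT q3) forces q3 = false.
Unit clause (q2) forces q2 = true.
But (NOT q2) is also a unit clause — contradiction.
So every satisfying assignment has q1 = False.

False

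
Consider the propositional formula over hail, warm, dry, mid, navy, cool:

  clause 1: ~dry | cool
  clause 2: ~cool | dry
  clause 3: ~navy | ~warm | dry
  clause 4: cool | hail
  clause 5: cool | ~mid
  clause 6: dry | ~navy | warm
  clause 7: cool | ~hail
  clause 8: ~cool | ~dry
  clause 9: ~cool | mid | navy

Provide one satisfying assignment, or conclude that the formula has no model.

Try dry = 0.
Unit clause (~cool) forces cool = 0.
Unit clause (hail) forces hail = 1.
Now (~hail) is unsatisfied and unit — conflict.
So dry must be the other value — set dry = 1.
Unit clause (cool) forces cool = 1.
Now (~cool) is unsatisfied and unit — conflict.
Either choice for dry ends in contradiction.

UNSATISFIABLE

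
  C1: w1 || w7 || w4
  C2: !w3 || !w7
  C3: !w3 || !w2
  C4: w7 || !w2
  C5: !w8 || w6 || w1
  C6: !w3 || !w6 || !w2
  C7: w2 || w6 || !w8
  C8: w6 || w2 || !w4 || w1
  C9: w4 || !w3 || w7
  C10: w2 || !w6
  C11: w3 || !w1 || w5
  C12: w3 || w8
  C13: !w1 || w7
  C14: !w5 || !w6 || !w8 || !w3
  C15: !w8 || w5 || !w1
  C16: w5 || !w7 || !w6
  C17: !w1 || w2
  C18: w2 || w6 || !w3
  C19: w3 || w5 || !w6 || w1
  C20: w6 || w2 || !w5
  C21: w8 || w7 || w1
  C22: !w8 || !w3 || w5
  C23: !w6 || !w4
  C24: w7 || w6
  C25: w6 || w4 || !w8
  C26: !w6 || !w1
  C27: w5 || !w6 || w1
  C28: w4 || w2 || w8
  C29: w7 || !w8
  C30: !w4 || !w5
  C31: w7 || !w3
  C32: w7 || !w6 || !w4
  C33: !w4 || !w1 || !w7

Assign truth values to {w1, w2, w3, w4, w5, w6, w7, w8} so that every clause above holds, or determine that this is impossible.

Suppose w3 = false.
Unit clause (w8) forces w8 = true.
Unit clause (w7) forces w7 = true.
Suppose w6 = true.
Unit clause (w2) forces w2 = true.
Unit clause (w5) forces w5 = true.
Unit clause (!w4) forces w4 = false.
Unit clause (!w1) forces w1 = false.
All clauses are satisfied.

w1=false,  w2=true,  w3=false,  w4=false,  w5=true,  w6=true,  w7=true,  w8=true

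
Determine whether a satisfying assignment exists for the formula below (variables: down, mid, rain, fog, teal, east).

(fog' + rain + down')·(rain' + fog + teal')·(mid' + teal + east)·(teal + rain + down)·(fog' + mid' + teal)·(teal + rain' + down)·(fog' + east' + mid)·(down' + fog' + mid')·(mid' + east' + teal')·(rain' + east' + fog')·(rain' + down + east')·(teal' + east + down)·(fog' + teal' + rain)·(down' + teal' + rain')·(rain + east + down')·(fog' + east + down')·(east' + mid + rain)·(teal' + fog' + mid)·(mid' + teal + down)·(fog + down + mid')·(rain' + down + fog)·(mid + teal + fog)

Yes, satisfiable

Suppose fog = 0.
Suppose rain = 1.
The clause (teal') is unit, so teal = 0.
The clause (down) is unit, so down = 1.
The clause (mid) is unit, so mid = 1.
The clause (east) is unit, so east = 1.
All clauses are satisfied.
A satisfying assignment: down: 1,  mid: 1,  rain: 1,  fog: 0,  teal: 0,  east: 1.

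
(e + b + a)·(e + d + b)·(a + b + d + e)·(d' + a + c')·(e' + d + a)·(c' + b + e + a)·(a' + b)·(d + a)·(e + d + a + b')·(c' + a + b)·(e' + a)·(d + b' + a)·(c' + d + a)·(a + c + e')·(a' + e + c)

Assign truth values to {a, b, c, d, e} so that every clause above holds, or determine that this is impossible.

Branch on a: set a = 1.
(b) alone gives b = 1.
Branch on e: set e = 1.
All clauses hold; c, d can take either value.

a: 1,  b: 1,  c: 0,  d: 0,  e: 1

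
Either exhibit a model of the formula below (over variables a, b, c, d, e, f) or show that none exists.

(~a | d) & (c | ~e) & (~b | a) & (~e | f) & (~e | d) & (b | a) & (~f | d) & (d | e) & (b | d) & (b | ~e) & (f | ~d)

a: 1; b: 1; c: 1; d: 1; e: 0; f: 1

Branch on a: set a = 1.
The clause (d) is unit, so d = 1.
The clause (f) is unit, so f = 1.
Branch on c: set c = 1.
Branch on b: set b = 1.
Every clause is now satisfied; e is unconstrained.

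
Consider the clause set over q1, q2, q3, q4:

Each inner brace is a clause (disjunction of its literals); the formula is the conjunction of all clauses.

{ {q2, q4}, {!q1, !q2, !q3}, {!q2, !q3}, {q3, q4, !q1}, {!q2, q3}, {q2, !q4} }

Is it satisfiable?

Suppose q2 = true.
Unit clause (!q3) forces q3 = false.
But (q3) is also a unit clause — contradiction.
Backtrack on q2: now try q2 = false.
Unit clause (q4) forces q4 = true.
But (!q4) is also a unit clause — contradiction.
Neither q2 = true nor q2 = false works.
No assignment satisfies every clause.

No, unsatisfiable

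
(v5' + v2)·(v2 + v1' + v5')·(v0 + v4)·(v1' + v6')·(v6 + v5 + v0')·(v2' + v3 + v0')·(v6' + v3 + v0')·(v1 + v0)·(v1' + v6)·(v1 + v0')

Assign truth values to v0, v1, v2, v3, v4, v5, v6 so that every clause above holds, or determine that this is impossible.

Suppose v5 = 0.
Suppose v0 = 1.
From the singleton clause (v6), v6 = 1.
From the singleton clause (v1'), v1 = 0.
That conflicts with the unit clause (v1).
That branch fails; take v0 = 0 instead.
From the singleton clause (v4), v4 = 1.
From the singleton clause (v1), v1 = 1.
From the singleton clause (v6'), v6 = 0.
That conflicts with the unit clause (v6).
Either choice for v0 ends in contradiction.
That branch fails; take v5 = 1 instead.
From the singleton clause (v2), v2 = 1.
Suppose v0 = 1.
From the singleton clause (v3), v3 = 1.
From the singleton clause (v1), v1 = 1.
From the singleton clause (v6'), v6 = 0.
That conflicts with the unit clause (v6).
That branch fails; take v0 = 0 instead.
From the singleton clause (v4), v4 = 1.
From the singleton clause (v1), v1 = 1.
From the singleton clause (v6'), v6 = 0.
That conflicts with the unit clause (v6).
Either choice for v0 ends in contradiction.
Either choice for v5 ends in contradiction.

UNSATISFIABLE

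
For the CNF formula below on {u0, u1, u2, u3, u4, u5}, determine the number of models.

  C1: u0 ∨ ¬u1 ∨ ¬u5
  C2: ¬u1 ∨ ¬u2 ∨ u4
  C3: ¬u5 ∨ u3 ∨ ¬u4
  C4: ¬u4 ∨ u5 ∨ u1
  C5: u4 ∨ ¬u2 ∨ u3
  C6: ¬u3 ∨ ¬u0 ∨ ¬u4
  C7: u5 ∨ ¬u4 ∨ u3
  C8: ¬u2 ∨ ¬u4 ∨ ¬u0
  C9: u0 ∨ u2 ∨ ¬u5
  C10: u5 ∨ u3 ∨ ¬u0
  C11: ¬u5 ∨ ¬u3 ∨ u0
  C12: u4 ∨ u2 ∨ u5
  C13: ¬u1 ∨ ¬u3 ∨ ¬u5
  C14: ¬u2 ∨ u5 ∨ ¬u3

5

There are 2^6 = 64 truth assignments over (u0, u1, u2, u3, u4, u5).
Split on u3. With u3 = True, the clauses containing u3 are satisfied and ¬u3 drops from the rest; 3 of the 2^5 = 32 assignments to the other variables satisfy what remains.
With u3 = False, by the same count on the reduced clause set, 2 assignments work.
(One model: u0=F, u1=T, u2=F, u3=T, u4=T, u5=F.)
Total: 3 + 2 = 5.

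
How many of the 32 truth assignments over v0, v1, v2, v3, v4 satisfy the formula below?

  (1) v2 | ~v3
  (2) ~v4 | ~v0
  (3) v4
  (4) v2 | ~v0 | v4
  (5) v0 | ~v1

There are 2^5 = 32 truth assignments over (v0, v1, v2, v3, v4).
Split on v3. With v3 = 1, the clauses containing v3 are satisfied and ~v3 drops from the rest; 1 of the 2^4 = 16 assignments to the other variables satisfy what remains.
With v3 = 0, by the same count on the reduced clause set, 2 assignments work.
(One model: v0=F, v1=F, v2=F, v3=F, v4=T.)
Total: 1 + 2 = 3.

3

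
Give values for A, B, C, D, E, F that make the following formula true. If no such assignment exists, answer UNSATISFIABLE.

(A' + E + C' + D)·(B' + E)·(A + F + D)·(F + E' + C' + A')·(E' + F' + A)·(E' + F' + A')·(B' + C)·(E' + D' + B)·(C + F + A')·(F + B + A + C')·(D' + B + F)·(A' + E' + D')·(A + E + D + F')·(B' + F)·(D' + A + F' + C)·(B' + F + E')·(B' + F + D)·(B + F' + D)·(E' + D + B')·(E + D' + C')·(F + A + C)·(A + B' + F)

Case B = 0:
Case E = 0:
Case D = 1:
Unit clause (F) forces F = 1.
Unit clause (C') forces C = 0.
Unit clause (A) forces A = 1.
This assignment satisfies each clause.

A ↦ 1; B ↦ 0; C ↦ 0; D ↦ 1; E ↦ 0; F ↦ 1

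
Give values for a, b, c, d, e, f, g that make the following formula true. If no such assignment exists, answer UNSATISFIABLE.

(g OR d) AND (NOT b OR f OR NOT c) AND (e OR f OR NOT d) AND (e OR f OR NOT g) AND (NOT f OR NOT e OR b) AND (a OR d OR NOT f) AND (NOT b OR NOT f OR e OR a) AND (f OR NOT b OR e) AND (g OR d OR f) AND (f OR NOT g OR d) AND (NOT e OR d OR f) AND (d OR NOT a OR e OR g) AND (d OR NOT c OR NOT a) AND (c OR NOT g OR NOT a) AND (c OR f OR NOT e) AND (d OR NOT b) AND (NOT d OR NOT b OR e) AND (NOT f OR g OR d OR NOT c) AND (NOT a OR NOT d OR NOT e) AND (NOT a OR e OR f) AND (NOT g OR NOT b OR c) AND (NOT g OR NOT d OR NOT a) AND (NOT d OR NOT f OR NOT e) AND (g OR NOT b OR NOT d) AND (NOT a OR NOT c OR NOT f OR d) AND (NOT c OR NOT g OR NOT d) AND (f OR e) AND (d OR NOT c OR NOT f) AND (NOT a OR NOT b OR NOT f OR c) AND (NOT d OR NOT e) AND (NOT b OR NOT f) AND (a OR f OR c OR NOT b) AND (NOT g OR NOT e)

Suppose g = false.
The clause (d) is unit, so d = true.
The clause (NOT b) is unit, so b = false.
The clause (NOT e) is unit, so e = false.
The clause (f) is unit, so f = true.
Every clause is now satisfied; a, c are unconstrained.

a: false, b: false, c: false, d: true, e: false, f: true, g: false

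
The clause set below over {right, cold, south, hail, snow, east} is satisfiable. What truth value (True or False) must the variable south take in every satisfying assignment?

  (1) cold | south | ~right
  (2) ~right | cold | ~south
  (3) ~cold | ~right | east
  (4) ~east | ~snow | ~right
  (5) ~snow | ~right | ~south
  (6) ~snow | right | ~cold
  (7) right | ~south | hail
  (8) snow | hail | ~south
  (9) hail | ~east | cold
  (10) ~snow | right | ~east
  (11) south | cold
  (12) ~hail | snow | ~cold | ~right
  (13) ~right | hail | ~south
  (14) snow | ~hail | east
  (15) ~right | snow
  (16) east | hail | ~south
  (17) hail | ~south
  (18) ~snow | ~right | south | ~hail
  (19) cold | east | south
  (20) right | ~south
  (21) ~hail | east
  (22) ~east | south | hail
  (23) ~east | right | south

False

Suppose south = 1.
The clause (hail) is unit, so hail = 1.
The clause (right) is unit, so right = 1.
The clause (cold) is unit, so cold = 1.
The clause (east) is unit, so east = 1.
The clause (~snow) is unit, so snow = 0.
But (snow) is also a unit clause — contradiction.
So every satisfying assignment has south = False.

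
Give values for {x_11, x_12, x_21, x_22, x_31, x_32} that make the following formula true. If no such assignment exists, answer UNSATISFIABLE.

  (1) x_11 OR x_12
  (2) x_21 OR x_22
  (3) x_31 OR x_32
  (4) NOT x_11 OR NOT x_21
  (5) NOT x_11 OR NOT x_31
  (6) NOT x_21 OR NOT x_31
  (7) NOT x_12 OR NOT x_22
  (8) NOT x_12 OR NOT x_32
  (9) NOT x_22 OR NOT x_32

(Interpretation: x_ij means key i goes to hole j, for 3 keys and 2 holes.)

UNSATISFIABLE

Branch on x_11: set x_11 = true.
(NOT x_21) alone gives x_21 = false.
(x_22) alone gives x_22 = true.
(NOT x_31) alone gives x_31 = false.
(x_32) alone gives x_32 = true.
That conflicts with the unit clause (NOT x_32).
So x_11 must be the other value — set x_11 = false.
(x_12) alone gives x_12 = true.
(NOT x_22) alone gives x_22 = false.
(x_21) alone gives x_21 = true.
(NOT x_31) alone gives x_31 = false.
(x_32) alone gives x_32 = true.
That conflicts with the unit clause (NOT x_32).
Either choice for x_11 ends in contradiction.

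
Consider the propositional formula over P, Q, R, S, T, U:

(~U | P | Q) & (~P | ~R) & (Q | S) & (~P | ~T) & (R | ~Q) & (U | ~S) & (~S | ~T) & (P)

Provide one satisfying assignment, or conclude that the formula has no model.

P: 1; Q: 0; R: 0; S: 1; T: 0; U: 1

From the singleton clause (P), P = 1.
From the singleton clause (~R), R = 0.
From the singleton clause (~T), T = 0.
From the singleton clause (~Q), Q = 0.
From the singleton clause (S), S = 1.
From the singleton clause (U), U = 1.
All clauses are satisfied.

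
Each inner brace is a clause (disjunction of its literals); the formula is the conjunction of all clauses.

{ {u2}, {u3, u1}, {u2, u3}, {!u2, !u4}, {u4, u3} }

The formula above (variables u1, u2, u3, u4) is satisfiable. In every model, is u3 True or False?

True

Suppose u3 = false.
(u2) alone gives u2 = true.
(u1) alone gives u1 = true.
(!u4) alone gives u4 = false.
That conflicts with the unit clause (u4).
So every satisfying assignment has u3 = True.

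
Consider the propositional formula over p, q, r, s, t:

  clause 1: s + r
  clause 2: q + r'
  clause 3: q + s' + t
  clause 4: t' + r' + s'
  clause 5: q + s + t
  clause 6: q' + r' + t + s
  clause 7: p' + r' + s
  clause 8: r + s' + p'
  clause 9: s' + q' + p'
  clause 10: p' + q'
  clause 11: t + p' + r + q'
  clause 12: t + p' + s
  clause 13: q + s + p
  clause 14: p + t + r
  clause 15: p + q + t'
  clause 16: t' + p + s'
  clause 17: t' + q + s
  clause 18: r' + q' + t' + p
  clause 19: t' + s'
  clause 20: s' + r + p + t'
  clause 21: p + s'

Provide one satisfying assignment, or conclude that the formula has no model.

Branch on s: set s = 1.
From the singleton clause (t'), t = 0.
From the singleton clause (q), q = 1.
From the singleton clause (p'), p = 0.
But (p) is also a unit clause — contradiction.
That branch fails; take s = 0 instead.
From the singleton clause (r), r = 1.
From the singleton clause (q), q = 1.
From the singleton clause (t), t = 1.
From the singleton clause (p'), p = 0.
But (p) is also a unit clause — contradiction.
Neither s = 1 nor s = 0 works.

UNSATISFIABLE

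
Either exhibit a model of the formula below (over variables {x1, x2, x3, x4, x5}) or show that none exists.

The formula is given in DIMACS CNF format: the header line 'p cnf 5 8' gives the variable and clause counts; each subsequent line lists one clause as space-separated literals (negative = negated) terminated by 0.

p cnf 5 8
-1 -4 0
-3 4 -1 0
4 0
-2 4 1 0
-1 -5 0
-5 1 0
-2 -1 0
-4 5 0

UNSATISFIABLE

(x4) alone gives x4 = True.
(¬x1) alone gives x1 = False.
(¬x5) alone gives x5 = False.
Now (x5) is unsatisfied and unit — conflict.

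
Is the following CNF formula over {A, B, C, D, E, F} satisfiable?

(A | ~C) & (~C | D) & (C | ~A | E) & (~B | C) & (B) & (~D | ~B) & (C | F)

No

From the singleton clause (B), B = 1.
From the singleton clause (C), C = 1.
From the singleton clause (A), A = 1.
From the singleton clause (D), D = 1.
That conflicts with the unit clause (~D).
No assignment satisfies every clause.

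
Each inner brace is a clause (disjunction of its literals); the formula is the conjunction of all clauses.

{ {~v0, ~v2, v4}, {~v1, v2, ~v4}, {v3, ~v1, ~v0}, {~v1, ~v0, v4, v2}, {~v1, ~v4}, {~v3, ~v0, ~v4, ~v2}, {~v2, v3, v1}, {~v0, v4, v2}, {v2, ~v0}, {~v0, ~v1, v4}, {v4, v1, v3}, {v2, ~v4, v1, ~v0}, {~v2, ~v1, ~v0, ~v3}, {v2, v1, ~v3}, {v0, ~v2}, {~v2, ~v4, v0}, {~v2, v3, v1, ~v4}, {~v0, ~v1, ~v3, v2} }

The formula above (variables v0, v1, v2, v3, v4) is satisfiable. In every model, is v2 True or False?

False

Suppose v2 = 1.
The clause (v0) is unit, so v0 = 1.
The clause (v4) is unit, so v4 = 1.
The clause (~v1) is unit, so v1 = 0.
The clause (~v3) is unit, so v3 = 0.
That conflicts with the unit clause (v3).
So every satisfying assignment has v2 = False.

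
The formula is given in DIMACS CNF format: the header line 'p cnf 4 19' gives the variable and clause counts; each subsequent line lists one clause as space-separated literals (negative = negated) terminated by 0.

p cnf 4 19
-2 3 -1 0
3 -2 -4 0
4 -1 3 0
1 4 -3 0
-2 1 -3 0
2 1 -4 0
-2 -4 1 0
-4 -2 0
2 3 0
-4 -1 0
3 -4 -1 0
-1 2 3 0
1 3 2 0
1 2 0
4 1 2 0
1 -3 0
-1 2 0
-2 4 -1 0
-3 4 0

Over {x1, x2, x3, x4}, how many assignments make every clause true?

There are 2^4 = 16 truth assignments over (x1, x2, x3, x4).
Split on x3. With x3 = True, the clauses containing x3 are satisfied and ¬x3 drops from the rest; 0 of the 2^3 = 8 assignments to the other variables satisfy what remains.
With x3 = False, by the same count on the reduced clause set, 1 assignment works.
Total: 0 + 1 = 1.

1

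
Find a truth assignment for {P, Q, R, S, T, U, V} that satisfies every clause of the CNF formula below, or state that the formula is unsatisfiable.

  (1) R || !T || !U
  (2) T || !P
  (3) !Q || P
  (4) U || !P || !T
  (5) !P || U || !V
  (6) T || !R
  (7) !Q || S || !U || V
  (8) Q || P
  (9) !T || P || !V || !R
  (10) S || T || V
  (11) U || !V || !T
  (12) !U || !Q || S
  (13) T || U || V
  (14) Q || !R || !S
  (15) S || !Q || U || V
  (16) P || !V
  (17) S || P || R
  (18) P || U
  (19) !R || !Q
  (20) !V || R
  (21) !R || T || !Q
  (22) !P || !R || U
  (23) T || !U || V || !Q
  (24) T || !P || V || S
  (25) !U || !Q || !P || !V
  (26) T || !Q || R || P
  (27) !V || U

Try T = true.
Try R = true.
The clause (!Q) is unit, so Q = false.
The clause (P) is unit, so P = true.
The clause (U) is unit, so U = true.
The clause (!S) is unit, so S = false.
All clauses hold; V can take either value.

P ↦ true; Q ↦ false; R ↦ true; S ↦ false; T ↦ true; U ↦ true; V ↦ false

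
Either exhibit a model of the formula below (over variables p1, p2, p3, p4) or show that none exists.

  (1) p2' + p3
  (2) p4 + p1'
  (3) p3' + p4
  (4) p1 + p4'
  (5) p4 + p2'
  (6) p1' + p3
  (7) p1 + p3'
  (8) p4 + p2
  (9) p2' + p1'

p1: 1, p2: 0, p3: 1, p4: 1

Branch on p2: set p2 = 0.
Unit clause (p4) forces p4 = 1.
Unit clause (p1) forces p1 = 1.
Unit clause (p3) forces p3 = 1.
Every clause now holds.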